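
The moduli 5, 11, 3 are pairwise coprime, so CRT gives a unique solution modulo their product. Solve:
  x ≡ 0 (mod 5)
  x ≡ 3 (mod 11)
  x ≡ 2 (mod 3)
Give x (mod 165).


Moduli 5, 11, 3 are pairwise coprime; by CRT there is a unique solution modulo M = 5 · 11 · 3 = 165.
Solve pairwise, accumulating the modulus:
  Start with x ≡ 0 (mod 5).
  Combine with x ≡ 3 (mod 11): since gcd(5, 11) = 1, we get a unique residue mod 55.
    Write x = 0 + 5·t and substitute into x ≡ 3 (mod 11): 5·t ≡ 3 − 0 = 3 (mod 11).
    The inverse of 5 mod 11 is 9 (since 5·9 = 45 = 4·11 + 1), so t ≡ 9·3 = 27 ≡ 5 (mod 11).
    Then x = 0 + 5·5 = 25, valid modulo lcm(5, 11) = 55: x ≡ 25 (mod 55).
  Combine with x ≡ 2 (mod 3): since gcd(55, 3) = 1, we get a unique residue mod 165.
    Write x = 25 + 55·t and substitute into x ≡ 2 (mod 3): 55·t ≡ 2 − 25 = -23 (mod 3).
    Reduce coefficients mod 3: 1·t ≡ 1 (mod 3).
    So t ≡ 1 (mod 3).
    Then x = 25 + 55·1 = 80, valid modulo lcm(55, 3) = 165: x ≡ 80 (mod 165).
Verify: 80 mod 5 = 0 ✓, 80 mod 11 = 3 ✓, 80 mod 3 = 2 ✓.

x ≡ 80 (mod 165).


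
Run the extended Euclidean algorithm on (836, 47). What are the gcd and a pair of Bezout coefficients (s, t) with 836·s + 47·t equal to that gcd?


Euclidean algorithm on (836, 47) — divide until remainder is 0:
  836 = 17 · 47 + 37
  47 = 1 · 37 + 10
  37 = 3 · 10 + 7
  10 = 1 · 7 + 3
  7 = 2 · 3 + 1
  3 = 3 · 1 + 0
gcd(836, 47) = 1.
Track Bezout coefficients alongside the remainders: start with r₀ = 836 = a·1 + b·0 (s = 1, t = 0) and r₁ = 47 = a·0 + b·1 (s = 0, t = 1); each new remainder r_{k+1} = r_{k-1} − q_k·r_k inherits s_{k+1} = s_{k-1} − q_k·s_k, t_{k+1} = t_{k-1} − q_k·t_k, so r_k = a·s_k + b·t_k at every step:
  q = 17: r = 37, s = 1 − 17·0 = 1, t = 0 − 17·1 = -17  (check: 836·1 + 47·(-17) = 37)
  q = 1: r = 10, s = 0 − 1·1 = -1, t = 1 − 1·(-17) = 18  (check: 836·(-1) + 47·18 = 10)
  q = 3: r = 7, s = 1 − 3·(-1) = 4, t = -17 − 3·18 = -71  (check: 836·4 + 47·(-71) = 7)
  q = 1: r = 3, s = -1 − 1·4 = -5, t = 18 − 1·(-71) = 89  (check: 836·(-5) + 47·89 = 3)
  q = 2: r = 1, s = 4 − 2·(-5) = 14, t = -71 − 2·89 = -249  (check: 836·14 + 47·(-249) = 1)
The row with r = 1 (the gcd) gives the Bezout coefficients s = 14, t = -249.
Result: 836 · (14) + 47 · (-249) = 1.

gcd(836, 47) = 1; s = 14, t = -249 (check: 836·14 + 47·(-249) = 1).


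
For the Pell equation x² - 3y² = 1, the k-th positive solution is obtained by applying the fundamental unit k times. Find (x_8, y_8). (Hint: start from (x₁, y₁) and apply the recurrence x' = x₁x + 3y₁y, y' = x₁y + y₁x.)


Step 1: Find the fundamental solution (x₁, y₁) of x² - 3y² = 1.
  Expand √3 as a continued fraction. a₀ = ⌊√3⌋ = 1; iterate m_{k+1} = d_k·a_k − m_k, d_{k+1} = (3 − m_{k+1}²)/d_k, a_{k+1} = ⌊(a₀ + m_{k+1})/d_{k+1}⌋ (starting m₀ = 0, d₀ = 1), with convergents p_k = a_k·p_{k-1} + p_{k-2}, q_k = a_k·q_{k-1} + q_{k-2} (p₋₁ = 1, q₋₁ = 0):
  k = 0: a₀ = 1; p₀/q₀ = 1/1; p₀² − 3·q₀² = 1 − 3 = -2.
  k = 1: m = 1, d = 2, a = ⌊(1 + 1)/2⌋ = 1; p/q = (1·1 + 1)/(1·1 + 0) = 2/1; p² − 3·q² = 4 − 3 = 1.
  The first convergent with p² − 3·q² = 1 gives the fundamental solution (x₁, y₁) = (2, 1).
Step 2: Apply the recurrence (x_{n+1}, y_{n+1}) = (x₁x_n + 3y₁y_n, x₁y_n + y₁x_n) repeatedly.
  From (x_1, y_1) = (2, 1): x_2 = 2·2 + 3·1·1 = 7; y_2 = 2·1 + 1·2 = 4.
  From (x_2, y_2) = (7, 4): x_3 = 2·7 + 3·1·4 = 26; y_3 = 2·4 + 1·7 = 15.
  From (x_3, y_3) = (26, 15): x_4 = 2·26 + 3·1·15 = 97; y_4 = 2·15 + 1·26 = 56.
  From (x_4, y_4) = (97, 56): x_5 = 2·97 + 3·1·56 = 362; y_5 = 2·56 + 1·97 = 209.
  From (x_5, y_5) = (362, 209): x_6 = 2·362 + 3·1·209 = 1351; y_6 = 2·209 + 1·362 = 780.
  From (x_6, y_6) = (1351, 780): x_7 = 2·1351 + 3·1·780 = 5042; y_7 = 2·780 + 1·1351 = 2911.
  From (x_7, y_7) = (5042, 2911): x_8 = 2·5042 + 3·1·2911 = 18817; y_8 = 2·2911 + 1·5042 = 10864.
Step 3: Verify x_8² - 3·y_8² = 354079489 - 354079488 = 1 (should be 1). ✓

(x_1, y_1) = (2, 1); (x_8, y_8) = (18817, 10864).


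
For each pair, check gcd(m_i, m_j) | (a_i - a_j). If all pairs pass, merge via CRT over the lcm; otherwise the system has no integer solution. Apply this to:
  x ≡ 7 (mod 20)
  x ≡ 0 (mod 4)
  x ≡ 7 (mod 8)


Moduli 20, 4, 8 are not pairwise coprime, so CRT works modulo lcm(m_i) when all pairwise compatibility conditions hold.
Pairwise compatibility: gcd(m_i, m_j) must divide a_i - a_j for every pair.
Merge one congruence at a time:
  Start: x ≡ 7 (mod 20).
  Combine with x ≡ 0 (mod 4): gcd(20, 4) = 4, and 0 - 7 = -7 is NOT divisible by 4.
    ⇒ system is inconsistent (no integer solution).

No solution (the system is inconsistent).


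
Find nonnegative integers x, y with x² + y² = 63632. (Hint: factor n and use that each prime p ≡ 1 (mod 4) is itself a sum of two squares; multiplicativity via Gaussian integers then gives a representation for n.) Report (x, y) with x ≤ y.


Step 1: Factor n = 63632 = 2^4 · 41 · 97.
Step 2: Check the mod-4 condition on each prime factor: 2 = 2 (special); 41 ≡ 1 (mod 4), exponent 1; 97 ≡ 1 (mod 4), exponent 1.
All primes ≡ 3 (mod 4) appear to even exponent (or don't appear), so by the two-squares theorem n IS expressible as a sum of two squares.
Step 3: Build a representation. Group n = k² · m with k = 4 and m = 41 · 97 = 3977 (a product of primes ≡ 1 (mod 4)); a representation of m scales to one of n via (k·x)² + (k·y)² = k²(x² + y²). Each prime p ≡ 1 (mod 4) is itself a sum of two squares; find a² by testing p − a² for a perfect square:
  41: 41 − 1² = 40, 41 − 2² = 37, 41 − 3² = 32, 41 − 4² = 25 = 5² ⇒ 41 = 4² + 5².
  97: 97 − 1² = 96, 97 − 2² = 93, 97 − 3² = 88, 97 − 4² = 81 = 9² ⇒ 97 = 4² + 9².
  Combine using the Brahmagupta–Fibonacci identity (a² + b²)(c² + d²) = (ac − bd)² + (ad + bc)² = (ac + bd)² + (ad − bc)²:
  41 · 97 = 3977: from (4² + 5²)(4² + 9²), take (4·4 − 5·9, 4·9 + 5·4) = (16 − 45, 36 + 20) = (-29, 56); dropping signs (only squares matter) gives (29, 56); check 29² + 56² = 841 + 3136 = 3977 ✓.
  Scale by k = 4: (4·29, 4·56) = (116, 224).
Step 4: Order so x ≤ y and verify: 116² + 224² = 13456 + 50176 = 63632 = n. ✓

n = 63632 = 116² + 224² (one valid representation with x ≤ y).


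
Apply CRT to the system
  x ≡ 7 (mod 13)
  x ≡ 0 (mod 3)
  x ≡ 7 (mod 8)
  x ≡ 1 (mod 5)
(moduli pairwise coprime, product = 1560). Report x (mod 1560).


Product of moduli M = 13 · 3 · 8 · 5 = 1560.
Merge one congruence at a time:
  Start: x ≡ 7 (mod 13).
  Combine with x ≡ 0 (mod 3); new modulus lcm = 39.
    Write x = 7 + 13·t and substitute into x ≡ 0 (mod 3): 13·t ≡ 0 − 7 = -7 (mod 3).
    Reduce coefficients mod 3: 1·t ≡ 2 (mod 3).
    So t ≡ 2 (mod 3).
    Then x = 7 + 13·2 = 33, valid modulo lcm(13, 3) = 39: x ≡ 33 (mod 39).
  Combine with x ≡ 7 (mod 8); new modulus lcm = 312.
    Write x = 33 + 39·t and substitute into x ≡ 7 (mod 8): 39·t ≡ 7 − 33 = -26 (mod 8).
    Reduce coefficients mod 8: 7·t ≡ 6 (mod 8).
    The inverse of 7 mod 8 is 7 (since 7·7 = 49 = 6·8 + 1), so t ≡ 7·6 = 42 ≡ 2 (mod 8).
    Then x = 33 + 39·2 = 111, valid modulo lcm(39, 8) = 312: x ≡ 111 (mod 312).
  Combine with x ≡ 1 (mod 5); new modulus lcm = 1560.
    Write x = 111 + 312·t and substitute into x ≡ 1 (mod 5): 312·t ≡ 1 − 111 = -110 (mod 5).
    Reduce coefficients mod 5: 2·t ≡ 0 (mod 5).
    The inverse of 2 mod 5 is 3 (since 2·3 = 6 = 1·5 + 1), so t ≡ 3·0 = 0 ≡ 0 (mod 5).
    Then x = 111 + 312·0 = 111, valid modulo lcm(312, 5) = 1560: x ≡ 111 (mod 1560).
Verify against each original: 111 mod 13 = 7, 111 mod 3 = 0, 111 mod 8 = 7, 111 mod 5 = 1.

x ≡ 111 (mod 1560).


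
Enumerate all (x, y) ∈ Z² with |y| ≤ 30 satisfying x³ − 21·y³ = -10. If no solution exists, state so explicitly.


The equation is x³ - 21y³ = -10. For fixed y, x³ = 21·y³ − 10, so a solution requires the RHS to be a perfect cube.
Strategy: iterate y from -30 to 30, compute RHS = 21·y³ − 10, and check whether it is a (positive or negative) perfect cube.
Check small values of y:
  y = 0: RHS = -10 is not a perfect cube.
  y = 1: RHS = 11 is not a perfect cube.
  y = -1: RHS = -31 is not a perfect cube.
  y = 2: RHS = 158 is not a perfect cube.
  y = -2: RHS = -178 is not a perfect cube.
  y = 3: RHS = 557 is not a perfect cube.
  y = -3: RHS = -577 is not a perfect cube.
Continuing the search up to |y| = 30 finds no solutions either.
No (x, y) in the scanned range satisfies the equation.

No integer solutions with |y| ≤ 30.


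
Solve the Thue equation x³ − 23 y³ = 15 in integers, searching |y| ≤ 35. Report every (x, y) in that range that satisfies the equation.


The equation is x³ - 23y³ = 15. For fixed y, x³ = 23·y³ + 15, so a solution requires the RHS to be a perfect cube.
Strategy: iterate y from -35 to 35, compute RHS = 23·y³ + 15, and check whether it is a (positive or negative) perfect cube.
Check small values of y:
  y = 0: RHS = 15 is not a perfect cube.
  y = 1: RHS = 38 is not a perfect cube.
  y = -1: RHS = -8 = (-2)³ ⇒ x = -2 works.
  y = 2: RHS = 199 is not a perfect cube.
  y = -2: RHS = -169 is not a perfect cube.
  y = 3: RHS = 636 is not a perfect cube.
  y = -3: RHS = -606 is not a perfect cube.
Continuing the search up to |y| = 35 finds no further solutions beyond those listed.
Collected solutions: (-2, -1).

Solutions (with |y| ≤ 35): (-2, -1).


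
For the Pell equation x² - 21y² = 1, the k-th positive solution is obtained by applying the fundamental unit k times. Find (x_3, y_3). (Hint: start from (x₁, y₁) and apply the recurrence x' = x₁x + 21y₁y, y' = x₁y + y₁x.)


Step 1: Find the fundamental solution (x₁, y₁) of x² - 21y² = 1.
  Expand √21 as a continued fraction. a₀ = ⌊√21⌋ = 4; iterate m_{k+1} = d_k·a_k − m_k, d_{k+1} = (21 − m_{k+1}²)/d_k, a_{k+1} = ⌊(a₀ + m_{k+1})/d_{k+1}⌋ (starting m₀ = 0, d₀ = 1), with convergents p_k = a_k·p_{k-1} + p_{k-2}, q_k = a_k·q_{k-1} + q_{k-2} (p₋₁ = 1, q₋₁ = 0):
  k = 0: a₀ = 4; p₀/q₀ = 4/1; p₀² − 21·q₀² = 16 − 21 = -5.
  k = 1: m = 4, d = 5, a = ⌊(4 + 4)/5⌋ = 1; p/q = (1·4 + 1)/(1·1 + 0) = 5/1; p² − 21·q² = 25 − 21 = 4.
  k = 2: m = 1, d = 4, a = ⌊(4 + 1)/4⌋ = 1; p/q = (1·5 + 4)/(1·1 + 1) = 9/2; p² − 21·q² = 81 − 84 = -3.
  k = 3: m = 3, d = 3, a = ⌊(4 + 3)/3⌋ = 2; p/q = (2·9 + 5)/(2·2 + 1) = 23/5; p² − 21·q² = 529 − 525 = 4.
  k = 4: m = 3, d = 4, a = ⌊(4 + 3)/4⌋ = 1; p/q = (1·23 + 9)/(1·5 + 2) = 32/7; p² − 21·q² = 1024 − 1029 = -5.
  k = 5: m = 1, d = 5, a = ⌊(4 + 1)/5⌋ = 1; p/q = (1·32 + 23)/(1·7 + 5) = 55/12; p² − 21·q² = 3025 − 3024 = 1.
  The first convergent with p² − 21·q² = 1 gives the fundamental solution (x₁, y₁) = (55, 12).
Step 2: Apply the recurrence (x_{n+1}, y_{n+1}) = (x₁x_n + 21y₁y_n, x₁y_n + y₁x_n) repeatedly.
  From (x_1, y_1) = (55, 12): x_2 = 55·55 + 21·12·12 = 6049; y_2 = 55·12 + 12·55 = 1320.
  From (x_2, y_2) = (6049, 1320): x_3 = 55·6049 + 21·12·1320 = 665335; y_3 = 55·1320 + 12·6049 = 145188.
Step 3: Verify x_3² - 21·y_3² = 442670662225 - 442670662224 = 1 (should be 1). ✓

(x_1, y_1) = (55, 12); (x_3, y_3) = (665335, 145188).


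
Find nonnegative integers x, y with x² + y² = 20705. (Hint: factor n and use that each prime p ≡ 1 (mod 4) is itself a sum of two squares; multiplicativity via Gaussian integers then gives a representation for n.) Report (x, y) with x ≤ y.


Step 1: Factor n = 20705 = 5 · 41 · 101.
Step 2: Check the mod-4 condition on each prime factor: 5 ≡ 1 (mod 4), exponent 1; 41 ≡ 1 (mod 4), exponent 1; 101 ≡ 1 (mod 4), exponent 1.
All primes ≡ 3 (mod 4) appear to even exponent (or don't appear), so by the two-squares theorem n IS expressible as a sum of two squares.
Step 3: Build a representation. Here n = 5 · 41 · 101 is a product of primes ≡ 1 (mod 4). Each prime p ≡ 1 (mod 4) is itself a sum of two squares; find a² by testing p − a² for a perfect square:
  5: 5 − 1² = 4 = 2² ⇒ 5 = 1² + 2².
  41: 41 − 1² = 40, 41 − 2² = 37, 41 − 3² = 32, 41 − 4² = 25 = 5² ⇒ 41 = 4² + 5².
  101: 101 − 1² = 100 = 10² ⇒ 101 = 1² + 10².
  Combine using the Brahmagupta–Fibonacci identity (a² + b²)(c² + d²) = (ac − bd)² + (ad + bc)² = (ac + bd)² + (ad − bc)²:
  5 · 41 = 205: from (1² + 2²)(4² + 5²), take (1·4 − 2·5, 1·5 + 2·4) = (4 − 10, 5 + 8) = (-6, 13); dropping signs (only squares matter) gives (6, 13); check 6² + 13² = 36 + 169 = 205 ✓.
  205 · 101 = 20705: from (6² + 13²)(1² + 10²), take (6·1 − 13·10, 6·10 + 13·1) = (6 − 130, 60 + 13) = (-124, 73); dropping signs (only squares matter) gives (124, 73); check 124² + 73² = 15376 + 5329 = 20705 ✓.
Step 4: Order so x ≤ y and verify: 73² + 124² = 5329 + 15376 = 20705 = n. ✓

n = 20705 = 73² + 124² (one valid representation with x ≤ y).


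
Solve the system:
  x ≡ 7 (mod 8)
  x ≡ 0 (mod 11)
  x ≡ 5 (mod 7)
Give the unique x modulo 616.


Moduli 8, 11, 7 are pairwise coprime; by CRT there is a unique solution modulo M = 8 · 11 · 7 = 616.
Solve pairwise, accumulating the modulus:
  Start with x ≡ 7 (mod 8).
  Combine with x ≡ 0 (mod 11): since gcd(8, 11) = 1, we get a unique residue mod 88.
    Write x = 7 + 8·t and substitute into x ≡ 0 (mod 11): 8·t ≡ 0 − 7 = -7 (mod 11).
    Reduce coefficients mod 11: 8·t ≡ 4 (mod 11).
    The inverse of 8 mod 11 is 7 (since 8·7 = 56 = 5·11 + 1), so t ≡ 7·4 = 28 ≡ 6 (mod 11).
    Then x = 7 + 8·6 = 55, valid modulo lcm(8, 11) = 88: x ≡ 55 (mod 88).
  Combine with x ≡ 5 (mod 7): since gcd(88, 7) = 1, we get a unique residue mod 616.
    Write x = 55 + 88·t and substitute into x ≡ 5 (mod 7): 88·t ≡ 5 − 55 = -50 (mod 7).
    Reduce coefficients mod 7: 4·t ≡ 6 (mod 7).
    The inverse of 4 mod 7 is 2 (since 4·2 = 8 = 1·7 + 1), so t ≡ 2·6 = 12 ≡ 5 (mod 7).
    Then x = 55 + 88·5 = 495, valid modulo lcm(88, 7) = 616: x ≡ 495 (mod 616).
Verify: 495 mod 8 = 7 ✓, 495 mod 11 = 0 ✓, 495 mod 7 = 5 ✓.

x ≡ 495 (mod 616).


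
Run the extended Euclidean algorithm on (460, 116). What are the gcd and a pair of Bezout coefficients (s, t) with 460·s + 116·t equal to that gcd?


Euclidean algorithm on (460, 116) — divide until remainder is 0:
  460 = 3 · 116 + 112
  116 = 1 · 112 + 4
  112 = 28 · 4 + 0
gcd(460, 116) = 4.
Track Bezout coefficients alongside the remainders: start with r₀ = 460 = a·1 + b·0 (s = 1, t = 0) and r₁ = 116 = a·0 + b·1 (s = 0, t = 1); each new remainder r_{k+1} = r_{k-1} − q_k·r_k inherits s_{k+1} = s_{k-1} − q_k·s_k, t_{k+1} = t_{k-1} − q_k·t_k, so r_k = a·s_k + b·t_k at every step:
  q = 3: r = 112, s = 1 − 3·0 = 1, t = 0 − 3·1 = -3  (check: 460·1 + 116·(-3) = 112)
  q = 1: r = 4, s = 0 − 1·1 = -1, t = 1 − 1·(-3) = 4  (check: 460·(-1) + 116·4 = 4)
The row with r = 4 (the gcd) gives the Bezout coefficients s = -1, t = 4.
Result: 460 · (-1) + 116 · (4) = 4.

gcd(460, 116) = 4; s = -1, t = 4 (check: 460·(-1) + 116·4 = 4).


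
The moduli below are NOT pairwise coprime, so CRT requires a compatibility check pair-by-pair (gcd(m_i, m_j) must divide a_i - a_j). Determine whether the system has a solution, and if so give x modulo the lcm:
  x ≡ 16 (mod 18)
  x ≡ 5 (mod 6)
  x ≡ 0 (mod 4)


Moduli 18, 6, 4 are not pairwise coprime, so CRT works modulo lcm(m_i) when all pairwise compatibility conditions hold.
Pairwise compatibility: gcd(m_i, m_j) must divide a_i - a_j for every pair.
Merge one congruence at a time:
  Start: x ≡ 16 (mod 18).
  Combine with x ≡ 5 (mod 6): gcd(18, 6) = 6, and 5 - 16 = -11 is NOT divisible by 6.
    ⇒ system is inconsistent (no integer solution).

No solution (the system is inconsistent).


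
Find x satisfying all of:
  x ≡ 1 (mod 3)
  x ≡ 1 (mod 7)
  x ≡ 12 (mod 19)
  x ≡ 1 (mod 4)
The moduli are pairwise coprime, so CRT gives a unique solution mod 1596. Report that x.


Product of moduli M = 3 · 7 · 19 · 4 = 1596.
Merge one congruence at a time:
  Start: x ≡ 1 (mod 3).
  Combine with x ≡ 1 (mod 7); new modulus lcm = 21.
    Write x = 1 + 3·t and substitute into x ≡ 1 (mod 7): 3·t ≡ 1 − 1 = 0 (mod 7).
    The inverse of 3 mod 7 is 5 (since 3·5 = 15 = 2·7 + 1), so t ≡ 5·0 = 0 ≡ 0 (mod 7).
    Then x = 1 + 3·0 = 1, valid modulo lcm(3, 7) = 21: x ≡ 1 (mod 21).
  Combine with x ≡ 12 (mod 19); new modulus lcm = 399.
    Write x = 1 + 21·t and substitute into x ≡ 12 (mod 19): 21·t ≡ 12 − 1 = 11 (mod 19).
    Reduce coefficients mod 19: 2·t ≡ 11 (mod 19).
    The inverse of 2 mod 19 is 10 (since 2·10 = 20 = 1·19 + 1), so t ≡ 10·11 = 110 ≡ 15 (mod 19).
    Then x = 1 + 21·15 = 316, valid modulo lcm(21, 19) = 399: x ≡ 316 (mod 399).
  Combine with x ≡ 1 (mod 4); new modulus lcm = 1596.
    Write x = 316 + 399·t and substitute into x ≡ 1 (mod 4): 399·t ≡ 1 − 316 = -315 (mod 4).
    Reduce coefficients mod 4: 3·t ≡ 1 (mod 4).
    The inverse of 3 mod 4 is 3 (since 3·3 = 9 = 2·4 + 1), so t ≡ 3·1 = 3 ≡ 3 (mod 4).
    Then x = 316 + 399·3 = 1513, valid modulo lcm(399, 4) = 1596: x ≡ 1513 (mod 1596).
Verify against each original: 1513 mod 3 = 1, 1513 mod 7 = 1, 1513 mod 19 = 12, 1513 mod 4 = 1.

x ≡ 1513 (mod 1596).


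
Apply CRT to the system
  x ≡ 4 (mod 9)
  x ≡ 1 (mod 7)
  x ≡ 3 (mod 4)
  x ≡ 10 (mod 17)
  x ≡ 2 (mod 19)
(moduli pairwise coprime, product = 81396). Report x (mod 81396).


Product of moduli M = 9 · 7 · 4 · 17 · 19 = 81396.
Merge one congruence at a time:
  Start: x ≡ 4 (mod 9).
  Combine with x ≡ 1 (mod 7); new modulus lcm = 63.
    Write x = 4 + 9·t and substitute into x ≡ 1 (mod 7): 9·t ≡ 1 − 4 = -3 (mod 7).
    Reduce coefficients mod 7: 2·t ≡ 4 (mod 7).
    The inverse of 2 mod 7 is 4 (since 2·4 = 8 = 1·7 + 1), so t ≡ 4·4 = 16 ≡ 2 (mod 7).
    Then x = 4 + 9·2 = 22, valid modulo lcm(9, 7) = 63: x ≡ 22 (mod 63).
  Combine with x ≡ 3 (mod 4); new modulus lcm = 252.
    Write x = 22 + 63·t and substitute into x ≡ 3 (mod 4): 63·t ≡ 3 − 22 = -19 (mod 4).
    Reduce coefficients mod 4: 3·t ≡ 1 (mod 4).
    The inverse of 3 mod 4 is 3 (since 3·3 = 9 = 2·4 + 1), so t ≡ 3·1 = 3 ≡ 3 (mod 4).
    Then x = 22 + 63·3 = 211, valid modulo lcm(63, 4) = 252: x ≡ 211 (mod 252).
  Combine with x ≡ 10 (mod 17); new modulus lcm = 4284.
    Write x = 211 + 252·t and substitute into x ≡ 10 (mod 17): 252·t ≡ 10 − 211 = -201 (mod 17).
    Reduce coefficients mod 17: 14·t ≡ 3 (mod 17).
    The inverse of 14 mod 17 is 11 (since 14·11 = 154 = 9·17 + 1), so t ≡ 11·3 = 33 ≡ 16 (mod 17).
    Then x = 211 + 252·16 = 4243, valid modulo lcm(252, 17) = 4284: x ≡ 4243 (mod 4284).
  Combine with x ≡ 2 (mod 19); new modulus lcm = 81396.
    Write x = 4243 + 4284·t and substitute into x ≡ 2 (mod 19): 4284·t ≡ 2 − 4243 = -4241 (mod 19).
    Reduce coefficients mod 19: 9·t ≡ 15 (mod 19).
    The inverse of 9 mod 19 is 17 (since 9·17 = 153 = 8·19 + 1), so t ≡ 17·15 = 255 ≡ 8 (mod 19).
    Then x = 4243 + 4284·8 = 38515, valid modulo lcm(4284, 19) = 81396: x ≡ 38515 (mod 81396).
Verify against each original: 38515 mod 9 = 4, 38515 mod 7 = 1, 38515 mod 4 = 3, 38515 mod 17 = 10, 38515 mod 19 = 2.

x ≡ 38515 (mod 81396).


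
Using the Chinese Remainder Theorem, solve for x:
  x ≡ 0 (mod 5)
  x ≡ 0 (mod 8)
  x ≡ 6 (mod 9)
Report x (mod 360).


Moduli 5, 8, 9 are pairwise coprime; by CRT there is a unique solution modulo M = 5 · 8 · 9 = 360.
Solve pairwise, accumulating the modulus:
  Start with x ≡ 0 (mod 5).
  Combine with x ≡ 0 (mod 8): since gcd(5, 8) = 1, we get a unique residue mod 40.
    Write x = 0 + 5·t and substitute into x ≡ 0 (mod 8): 5·t ≡ 0 − 0 = 0 (mod 8).
    The inverse of 5 mod 8 is 5 (since 5·5 = 25 = 3·8 + 1), so t ≡ 5·0 = 0 ≡ 0 (mod 8).
    Then x = 0 + 5·0 = 0, valid modulo lcm(5, 8) = 40: x ≡ 0 (mod 40).
  Combine with x ≡ 6 (mod 9): since gcd(40, 9) = 1, we get a unique residue mod 360.
    Write x = 0 + 40·t and substitute into x ≡ 6 (mod 9): 40·t ≡ 6 − 0 = 6 (mod 9).
    Reduce coefficients mod 9: 4·t ≡ 6 (mod 9).
    The inverse of 4 mod 9 is 7 (since 4·7 = 28 = 3·9 + 1), so t ≡ 7·6 = 42 ≡ 6 (mod 9).
    Then x = 0 + 40·6 = 240, valid modulo lcm(40, 9) = 360: x ≡ 240 (mod 360).
Verify: 240 mod 5 = 0 ✓, 240 mod 8 = 0 ✓, 240 mod 9 = 6 ✓.

x ≡ 240 (mod 360).


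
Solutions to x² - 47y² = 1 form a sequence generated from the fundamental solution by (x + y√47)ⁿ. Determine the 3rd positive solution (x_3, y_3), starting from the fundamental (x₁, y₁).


Step 1: Find the fundamental solution (x₁, y₁) of x² - 47y² = 1.
  Expand √47 as a continued fraction. a₀ = ⌊√47⌋ = 6; iterate m_{k+1} = d_k·a_k − m_k, d_{k+1} = (47 − m_{k+1}²)/d_k, a_{k+1} = ⌊(a₀ + m_{k+1})/d_{k+1}⌋ (starting m₀ = 0, d₀ = 1), with convergents p_k = a_k·p_{k-1} + p_{k-2}, q_k = a_k·q_{k-1} + q_{k-2} (p₋₁ = 1, q₋₁ = 0):
  k = 0: a₀ = 6; p₀/q₀ = 6/1; p₀² − 47·q₀² = 36 − 47 = -11.
  k = 1: m = 6, d = 11, a = ⌊(6 + 6)/11⌋ = 1; p/q = (1·6 + 1)/(1·1 + 0) = 7/1; p² − 47·q² = 49 − 47 = 2.
  k = 2: m = 5, d = 2, a = ⌊(6 + 5)/2⌋ = 5; p/q = (5·7 + 6)/(5·1 + 1) = 41/6; p² − 47·q² = 1681 − 1692 = -11.
  k = 3: m = 5, d = 11, a = ⌊(6 + 5)/11⌋ = 1; p/q = (1·41 + 7)/(1·6 + 1) = 48/7; p² − 47·q² = 2304 − 2303 = 1.
  The first convergent with p² − 47·q² = 1 gives the fundamental solution (x₁, y₁) = (48, 7).
Step 2: Apply the recurrence (x_{n+1}, y_{n+1}) = (x₁x_n + 47y₁y_n, x₁y_n + y₁x_n) repeatedly.
  From (x_1, y_1) = (48, 7): x_2 = 48·48 + 47·7·7 = 4607; y_2 = 48·7 + 7·48 = 672.
  From (x_2, y_2) = (4607, 672): x_3 = 48·4607 + 47·7·672 = 442224; y_3 = 48·672 + 7·4607 = 64505.
Step 3: Verify x_3² - 47·y_3² = 195562066176 - 195562066175 = 1 (should be 1). ✓

(x_1, y_1) = (48, 7); (x_3, y_3) = (442224, 64505).


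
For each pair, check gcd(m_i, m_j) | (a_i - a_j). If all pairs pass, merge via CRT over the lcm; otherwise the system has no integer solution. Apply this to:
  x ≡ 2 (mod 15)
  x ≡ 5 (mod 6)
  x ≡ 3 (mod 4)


Moduli 15, 6, 4 are not pairwise coprime, so CRT works modulo lcm(m_i) when all pairwise compatibility conditions hold.
Pairwise compatibility: gcd(m_i, m_j) must divide a_i - a_j for every pair.
Merge one congruence at a time:
  Start: x ≡ 2 (mod 15).
  Combine with x ≡ 5 (mod 6): gcd(15, 6) = 3; 5 - 2 = 3, which IS divisible by 3, so compatible.
    Write x = 2 + 15·t and substitute into x ≡ 5 (mod 6): 15·t ≡ 5 − 2 = 3 (mod 6).
    Divide the congruence (and modulus) by g = 3: 5·t ≡ 1 (mod 2).
    Reduce coefficients mod 2: 1·t ≡ 1 (mod 2).
    So t ≡ 1 (mod 2).
    Then x = 2 + 15·1 = 17, valid modulo lcm(15, 6) = 30: x ≡ 17 (mod 30).
  Combine with x ≡ 3 (mod 4): gcd(30, 4) = 2; 3 - 17 = -14, which IS divisible by 2, so compatible.
    Write x = 17 + 30·t and substitute into x ≡ 3 (mod 4): 30·t ≡ 3 − 17 = -14 (mod 4).
    Divide the congruence (and modulus) by g = 2: 15·t ≡ -7 (mod 2).
    Reduce coefficients mod 2: 1·t ≡ 1 (mod 2).
    So t ≡ 1 (mod 2).
    Then x = 17 + 30·1 = 47, valid modulo lcm(30, 4) = 60: x ≡ 47 (mod 60).
Verify: 47 mod 15 = 2, 47 mod 6 = 5, 47 mod 4 = 3.

x ≡ 47 (mod 60).


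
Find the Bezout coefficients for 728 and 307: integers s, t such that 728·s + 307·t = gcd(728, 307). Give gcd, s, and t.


Euclidean algorithm on (728, 307) — divide until remainder is 0:
  728 = 2 · 307 + 114
  307 = 2 · 114 + 79
  114 = 1 · 79 + 35
  79 = 2 · 35 + 9
  35 = 3 · 9 + 8
  9 = 1 · 8 + 1
  8 = 8 · 1 + 0
gcd(728, 307) = 1.
Track Bezout coefficients alongside the remainders: start with r₀ = 728 = a·1 + b·0 (s = 1, t = 0) and r₁ = 307 = a·0 + b·1 (s = 0, t = 1); each new remainder r_{k+1} = r_{k-1} − q_k·r_k inherits s_{k+1} = s_{k-1} − q_k·s_k, t_{k+1} = t_{k-1} − q_k·t_k, so r_k = a·s_k + b·t_k at every step:
  q = 2: r = 114, s = 1 − 2·0 = 1, t = 0 − 2·1 = -2  (check: 728·1 + 307·(-2) = 114)
  q = 2: r = 79, s = 0 − 2·1 = -2, t = 1 − 2·(-2) = 5  (check: 728·(-2) + 307·5 = 79)
  q = 1: r = 35, s = 1 − 1·(-2) = 3, t = -2 − 1·5 = -7  (check: 728·3 + 307·(-7) = 35)
  q = 2: r = 9, s = -2 − 2·3 = -8, t = 5 − 2·(-7) = 19  (check: 728·(-8) + 307·19 = 9)
  q = 3: r = 8, s = 3 − 3·(-8) = 27, t = -7 − 3·19 = -64  (check: 728·27 + 307·(-64) = 8)
  q = 1: r = 1, s = -8 − 1·27 = -35, t = 19 − 1·(-64) = 83  (check: 728·(-35) + 307·83 = 1)
The row with r = 1 (the gcd) gives the Bezout coefficients s = -35, t = 83.
Result: 728 · (-35) + 307 · (83) = 1.

gcd(728, 307) = 1; s = -35, t = 83 (check: 728·(-35) + 307·83 = 1).


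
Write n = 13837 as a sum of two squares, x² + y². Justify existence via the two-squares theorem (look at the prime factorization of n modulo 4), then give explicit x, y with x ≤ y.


Step 1: Factor n = 13837 = 101 · 137.
Step 2: Check the mod-4 condition on each prime factor: 101 ≡ 1 (mod 4), exponent 1; 137 ≡ 1 (mod 4), exponent 1.
All primes ≡ 3 (mod 4) appear to even exponent (or don't appear), so by the two-squares theorem n IS expressible as a sum of two squares.
Step 3: Build a representation. Here n = 101 · 137 is a product of primes ≡ 1 (mod 4). Each prime p ≡ 1 (mod 4) is itself a sum of two squares; find a² by testing p − a² for a perfect square:
  101: 101 − 1² = 100 = 10² ⇒ 101 = 1² + 10².
  137: 137 − 1² = 136, 137 − 2² = 133, 137 − 3² = 128, 137 − 4² = 121 = 11² ⇒ 137 = 4² + 11².
  Combine using the Brahmagupta–Fibonacci identity (a² + b²)(c² + d²) = (ac − bd)² + (ad + bc)² = (ac + bd)² + (ad − bc)²:
  101 · 137 = 13837: from (1² + 10²)(4² + 11²), take (1·4 − 10·11, 1·11 + 10·4) = (4 − 110, 11 + 40) = (-106, 51); dropping signs (only squares matter) gives (106, 51); check 106² + 51² = 11236 + 2601 = 13837 ✓.
Step 4: Order so x ≤ y and verify: 51² + 106² = 2601 + 11236 = 13837 = n. ✓

n = 13837 = 51² + 106² (one valid representation with x ≤ y).


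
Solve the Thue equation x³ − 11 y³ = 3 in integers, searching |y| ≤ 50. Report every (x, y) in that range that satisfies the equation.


The equation is x³ - 11y³ = 3. For fixed y, x³ = 11·y³ + 3, so a solution requires the RHS to be a perfect cube.
Strategy: iterate y from -50 to 50, compute RHS = 11·y³ + 3, and check whether it is a (positive or negative) perfect cube.
Check small values of y:
  y = 0: RHS = 3 is not a perfect cube.
  y = 1: RHS = 14 is not a perfect cube.
  y = -1: RHS = -8 = (-2)³ ⇒ x = -2 works.
  y = 2: RHS = 91 is not a perfect cube.
  y = -2: RHS = -85 is not a perfect cube.
  y = 3: RHS = 300 is not a perfect cube.
  y = -3: RHS = -294 is not a perfect cube.
Continuing the search up to |y| = 50 finds no further solutions beyond those listed.
Collected solutions: (-2, -1).

Solutions (with |y| ≤ 50): (-2, -1).


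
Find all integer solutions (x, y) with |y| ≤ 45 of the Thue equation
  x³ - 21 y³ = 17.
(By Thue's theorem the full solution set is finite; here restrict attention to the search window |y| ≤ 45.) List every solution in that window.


The equation is x³ - 21y³ = 17. For fixed y, x³ = 21·y³ + 17, so a solution requires the RHS to be a perfect cube.
Strategy: iterate y from -45 to 45, compute RHS = 21·y³ + 17, and check whether it is a (positive or negative) perfect cube.
Check small values of y:
  y = 0: RHS = 17 is not a perfect cube.
  y = 1: RHS = 38 is not a perfect cube.
  y = -1: RHS = -4 is not a perfect cube.
  y = 2: RHS = 185 is not a perfect cube.
  y = -2: RHS = -151 is not a perfect cube.
  y = 3: RHS = 584 is not a perfect cube.
  y = -3: RHS = -550 is not a perfect cube.
Continuing the search up to |y| = 45 finds no solutions either.
No (x, y) in the scanned range satisfies the equation.

No integer solutions with |y| ≤ 45.


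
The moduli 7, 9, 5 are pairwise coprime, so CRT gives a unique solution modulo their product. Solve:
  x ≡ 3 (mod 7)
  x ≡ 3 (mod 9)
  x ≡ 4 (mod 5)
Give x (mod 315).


Moduli 7, 9, 5 are pairwise coprime; by CRT there is a unique solution modulo M = 7 · 9 · 5 = 315.
Solve pairwise, accumulating the modulus:
  Start with x ≡ 3 (mod 7).
  Combine with x ≡ 3 (mod 9): since gcd(7, 9) = 1, we get a unique residue mod 63.
    Write x = 3 + 7·t and substitute into x ≡ 3 (mod 9): 7·t ≡ 3 − 3 = 0 (mod 9).
    The inverse of 7 mod 9 is 4 (since 7·4 = 28 = 3·9 + 1), so t ≡ 4·0 = 0 ≡ 0 (mod 9).
    Then x = 3 + 7·0 = 3, valid modulo lcm(7, 9) = 63: x ≡ 3 (mod 63).
  Combine with x ≡ 4 (mod 5): since gcd(63, 5) = 1, we get a unique residue mod 315.
    Write x = 3 + 63·t and substitute into x ≡ 4 (mod 5): 63·t ≡ 4 − 3 = 1 (mod 5).
    Reduce coefficients mod 5: 3·t ≡ 1 (mod 5).
    The inverse of 3 mod 5 is 2 (since 3·2 = 6 = 1·5 + 1), so t ≡ 2·1 = 2 ≡ 2 (mod 5).
    Then x = 3 + 63·2 = 129, valid modulo lcm(63, 5) = 315: x ≡ 129 (mod 315).
Verify: 129 mod 7 = 3 ✓, 129 mod 9 = 3 ✓, 129 mod 5 = 4 ✓.

x ≡ 129 (mod 315).


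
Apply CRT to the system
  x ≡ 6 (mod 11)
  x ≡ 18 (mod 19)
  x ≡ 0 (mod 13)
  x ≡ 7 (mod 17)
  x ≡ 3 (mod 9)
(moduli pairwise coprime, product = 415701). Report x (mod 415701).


Product of moduli M = 11 · 19 · 13 · 17 · 9 = 415701.
Merge one congruence at a time:
  Start: x ≡ 6 (mod 11).
  Combine with x ≡ 18 (mod 19); new modulus lcm = 209.
    Write x = 6 + 11·t and substitute into x ≡ 18 (mod 19): 11·t ≡ 18 − 6 = 12 (mod 19).
    The inverse of 11 mod 19 is 7 (since 11·7 = 77 = 4·19 + 1), so t ≡ 7·12 = 84 ≡ 8 (mod 19).
    Then x = 6 + 11·8 = 94, valid modulo lcm(11, 19) = 209: x ≡ 94 (mod 209).
  Combine with x ≡ 0 (mod 13); new modulus lcm = 2717.
    Write x = 94 + 209·t and substitute into x ≡ 0 (mod 13): 209·t ≡ 0 − 94 = -94 (mod 13).
    Reduce coefficients mod 13: 1·t ≡ 10 (mod 13).
    So t ≡ 10 (mod 13).
    Then x = 94 + 209·10 = 2184, valid modulo lcm(209, 13) = 2717: x ≡ 2184 (mod 2717).
  Combine with x ≡ 7 (mod 17); new modulus lcm = 46189.
    Write x = 2184 + 2717·t and substitute into x ≡ 7 (mod 17): 2717·t ≡ 7 − 2184 = -2177 (mod 17).
    Reduce coefficients mod 17: 14·t ≡ 16 (mod 17).
    The inverse of 14 mod 17 is 11 (since 14·11 = 154 = 9·17 + 1), so t ≡ 11·16 = 176 ≡ 6 (mod 17).
    Then x = 2184 + 2717·6 = 18486, valid modulo lcm(2717, 17) = 46189: x ≡ 18486 (mod 46189).
  Combine with x ≡ 3 (mod 9); new modulus lcm = 415701.
    Write x = 18486 + 46189·t and substitute into x ≡ 3 (mod 9): 46189·t ≡ 3 − 18486 = -18483 (mod 9).
    Reduce coefficients mod 9: 1·t ≡ 3 (mod 9).
    So t ≡ 3 (mod 9).
    Then x = 18486 + 46189·3 = 157053, valid modulo lcm(46189, 9) = 415701: x ≡ 157053 (mod 415701).
Verify against each original: 157053 mod 11 = 6, 157053 mod 19 = 18, 157053 mod 13 = 0, 157053 mod 17 = 7, 157053 mod 9 = 3.

x ≡ 157053 (mod 415701).


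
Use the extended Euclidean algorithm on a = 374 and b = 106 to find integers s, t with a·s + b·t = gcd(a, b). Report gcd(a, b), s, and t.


Euclidean algorithm on (374, 106) — divide until remainder is 0:
  374 = 3 · 106 + 56
  106 = 1 · 56 + 50
  56 = 1 · 50 + 6
  50 = 8 · 6 + 2
  6 = 3 · 2 + 0
gcd(374, 106) = 2.
Track Bezout coefficients alongside the remainders: start with r₀ = 374 = a·1 + b·0 (s = 1, t = 0) and r₁ = 106 = a·0 + b·1 (s = 0, t = 1); each new remainder r_{k+1} = r_{k-1} − q_k·r_k inherits s_{k+1} = s_{k-1} − q_k·s_k, t_{k+1} = t_{k-1} − q_k·t_k, so r_k = a·s_k + b·t_k at every step:
  q = 3: r = 56, s = 1 − 3·0 = 1, t = 0 − 3·1 = -3  (check: 374·1 + 106·(-3) = 56)
  q = 1: r = 50, s = 0 − 1·1 = -1, t = 1 − 1·(-3) = 4  (check: 374·(-1) + 106·4 = 50)
  q = 1: r = 6, s = 1 − 1·(-1) = 2, t = -3 − 1·4 = -7  (check: 374·2 + 106·(-7) = 6)
  q = 8: r = 2, s = -1 − 8·2 = -17, t = 4 − 8·(-7) = 60  (check: 374·(-17) + 106·60 = 2)
The row with r = 2 (the gcd) gives the Bezout coefficients s = -17, t = 60.
Result: 374 · (-17) + 106 · (60) = 2.

gcd(374, 106) = 2; s = -17, t = 60 (check: 374·(-17) + 106·60 = 2).


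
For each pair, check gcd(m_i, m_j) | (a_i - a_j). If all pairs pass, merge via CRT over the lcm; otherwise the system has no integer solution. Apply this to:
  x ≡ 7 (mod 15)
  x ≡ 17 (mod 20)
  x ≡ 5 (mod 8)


Moduli 15, 20, 8 are not pairwise coprime, so CRT works modulo lcm(m_i) when all pairwise compatibility conditions hold.
Pairwise compatibility: gcd(m_i, m_j) must divide a_i - a_j for every pair.
Merge one congruence at a time:
  Start: x ≡ 7 (mod 15).
  Combine with x ≡ 17 (mod 20): gcd(15, 20) = 5; 17 - 7 = 10, which IS divisible by 5, so compatible.
    Write x = 7 + 15·t and substitute into x ≡ 17 (mod 20): 15·t ≡ 17 − 7 = 10 (mod 20).
    Divide the congruence (and modulus) by g = 5: 3·t ≡ 2 (mod 4).
    The inverse of 3 mod 4 is 3 (since 3·3 = 9 = 2·4 + 1), so t ≡ 3·2 = 6 ≡ 2 (mod 4).
    Then x = 7 + 15·2 = 37, valid modulo lcm(15, 20) = 60: x ≡ 37 (mod 60).
  Combine with x ≡ 5 (mod 8): gcd(60, 8) = 4; 5 - 37 = -32, which IS divisible by 4, so compatible.
    Write x = 37 + 60·t and substitute into x ≡ 5 (mod 8): 60·t ≡ 5 − 37 = -32 (mod 8).
    Divide the congruence (and modulus) by g = 4: 15·t ≡ -8 (mod 2).
    Reduce coefficients mod 2: 1·t ≡ 0 (mod 2).
    So t ≡ 0 (mod 2).
    Then x = 37 + 60·0 = 37, valid modulo lcm(60, 8) = 120: x ≡ 37 (mod 120).
Verify: 37 mod 15 = 7, 37 mod 20 = 17, 37 mod 8 = 5.

x ≡ 37 (mod 120).


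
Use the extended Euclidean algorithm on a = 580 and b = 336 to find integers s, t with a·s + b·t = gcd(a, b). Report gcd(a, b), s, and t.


Euclidean algorithm on (580, 336) — divide until remainder is 0:
  580 = 1 · 336 + 244
  336 = 1 · 244 + 92
  244 = 2 · 92 + 60
  92 = 1 · 60 + 32
  60 = 1 · 32 + 28
  32 = 1 · 28 + 4
  28 = 7 · 4 + 0
gcd(580, 336) = 4.
Track Bezout coefficients alongside the remainders: start with r₀ = 580 = a·1 + b·0 (s = 1, t = 0) and r₁ = 336 = a·0 + b·1 (s = 0, t = 1); each new remainder r_{k+1} = r_{k-1} − q_k·r_k inherits s_{k+1} = s_{k-1} − q_k·s_k, t_{k+1} = t_{k-1} − q_k·t_k, so r_k = a·s_k + b·t_k at every step:
  q = 1: r = 244, s = 1 − 1·0 = 1, t = 0 − 1·1 = -1  (check: 580·1 + 336·(-1) = 244)
  q = 1: r = 92, s = 0 − 1·1 = -1, t = 1 − 1·(-1) = 2  (check: 580·(-1) + 336·2 = 92)
  q = 2: r = 60, s = 1 − 2·(-1) = 3, t = -1 − 2·2 = -5  (check: 580·3 + 336·(-5) = 60)
  q = 1: r = 32, s = -1 − 1·3 = -4, t = 2 − 1·(-5) = 7  (check: 580·(-4) + 336·7 = 32)
  q = 1: r = 28, s = 3 − 1·(-4) = 7, t = -5 − 1·7 = -12  (check: 580·7 + 336·(-12) = 28)
  q = 1: r = 4, s = -4 − 1·7 = -11, t = 7 − 1·(-12) = 19  (check: 580·(-11) + 336·19 = 4)
The row with r = 4 (the gcd) gives the Bezout coefficients s = -11, t = 19.
Result: 580 · (-11) + 336 · (19) = 4.

gcd(580, 336) = 4; s = -11, t = 19 (check: 580·(-11) + 336·19 = 4).


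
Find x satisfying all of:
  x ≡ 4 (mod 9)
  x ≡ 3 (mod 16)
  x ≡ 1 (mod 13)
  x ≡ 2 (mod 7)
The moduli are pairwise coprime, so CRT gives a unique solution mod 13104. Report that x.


Product of moduli M = 9 · 16 · 13 · 7 = 13104.
Merge one congruence at a time:
  Start: x ≡ 4 (mod 9).
  Combine with x ≡ 3 (mod 16); new modulus lcm = 144.
    Write x = 4 + 9·t and substitute into x ≡ 3 (mod 16): 9·t ≡ 3 − 4 = -1 (mod 16).
    Reduce coefficients mod 16: 9·t ≡ 15 (mod 16).
    The inverse of 9 mod 16 is 9 (since 9·9 = 81 = 5·16 + 1), so t ≡ 9·15 = 135 ≡ 7 (mod 16).
    Then x = 4 + 9·7 = 67, valid modulo lcm(9, 16) = 144: x ≡ 67 (mod 144).
  Combine with x ≡ 1 (mod 13); new modulus lcm = 1872.
    Write x = 67 + 144·t and substitute into x ≡ 1 (mod 13): 144·t ≡ 1 − 67 = -66 (mod 13).
    Reduce coefficients mod 13: 1·t ≡ 12 (mod 13).
    So t ≡ 12 (mod 13).
    Then x = 67 + 144·12 = 1795, valid modulo lcm(144, 13) = 1872: x ≡ 1795 (mod 1872).
  Combine with x ≡ 2 (mod 7); new modulus lcm = 13104.
    Write x = 1795 + 1872·t and substitute into x ≡ 2 (mod 7): 1872·t ≡ 2 − 1795 = -1793 (mod 7).
    Reduce coefficients mod 7: 3·t ≡ 6 (mod 7).
    The inverse of 3 mod 7 is 5 (since 3·5 = 15 = 2·7 + 1), so t ≡ 5·6 = 30 ≡ 2 (mod 7).
    Then x = 1795 + 1872·2 = 5539, valid modulo lcm(1872, 7) = 13104: x ≡ 5539 (mod 13104).
Verify against each original: 5539 mod 9 = 4, 5539 mod 16 = 3, 5539 mod 13 = 1, 5539 mod 7 = 2.

x ≡ 5539 (mod 13104).


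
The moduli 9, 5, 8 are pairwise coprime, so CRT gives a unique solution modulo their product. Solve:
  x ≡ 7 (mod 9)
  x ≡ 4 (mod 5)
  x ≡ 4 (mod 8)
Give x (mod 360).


Moduli 9, 5, 8 are pairwise coprime; by CRT there is a unique solution modulo M = 9 · 5 · 8 = 360.
Solve pairwise, accumulating the modulus:
  Start with x ≡ 7 (mod 9).
  Combine with x ≡ 4 (mod 5): since gcd(9, 5) = 1, we get a unique residue mod 45.
    Write x = 7 + 9·t and substitute into x ≡ 4 (mod 5): 9·t ≡ 4 − 7 = -3 (mod 5).
    Reduce coefficients mod 5: 4·t ≡ 2 (mod 5).
    The inverse of 4 mod 5 is 4 (since 4·4 = 16 = 3·5 + 1), so t ≡ 4·2 = 8 ≡ 3 (mod 5).
    Then x = 7 + 9·3 = 34, valid modulo lcm(9, 5) = 45: x ≡ 34 (mod 45).
  Combine with x ≡ 4 (mod 8): since gcd(45, 8) = 1, we get a unique residue mod 360.
    Write x = 34 + 45·t and substitute into x ≡ 4 (mod 8): 45·t ≡ 4 − 34 = -30 (mod 8).
    Reduce coefficients mod 8: 5·t ≡ 2 (mod 8).
    The inverse of 5 mod 8 is 5 (since 5·5 = 25 = 3·8 + 1), so t ≡ 5·2 = 10 ≡ 2 (mod 8).
    Then x = 34 + 45·2 = 124, valid modulo lcm(45, 8) = 360: x ≡ 124 (mod 360).
Verify: 124 mod 9 = 7 ✓, 124 mod 5 = 4 ✓, 124 mod 8 = 4 ✓.

x ≡ 124 (mod 360).


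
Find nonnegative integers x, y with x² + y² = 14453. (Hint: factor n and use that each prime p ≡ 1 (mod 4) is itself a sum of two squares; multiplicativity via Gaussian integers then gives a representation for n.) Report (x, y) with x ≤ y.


Step 1: Factor n = 14453 = 97 · 149.
Step 2: Check the mod-4 condition on each prime factor: 97 ≡ 1 (mod 4), exponent 1; 149 ≡ 1 (mod 4), exponent 1.
All primes ≡ 3 (mod 4) appear to even exponent (or don't appear), so by the two-squares theorem n IS expressible as a sum of two squares.
Step 3: Build a representation. Here n = 97 · 149 is a product of primes ≡ 1 (mod 4). Each prime p ≡ 1 (mod 4) is itself a sum of two squares; find a² by testing p − a² for a perfect square:
  97: 97 − 1² = 96, 97 − 2² = 93, 97 − 3² = 88, 97 − 4² = 81 = 9² ⇒ 97 = 4² + 9².
  149: 149 − 1² = 148, 149 − 2² = 145, 149 − 3² = 140, 149 − 4² = 133, 149 − 5² = 124, 149 − 6² = 113, 149 − 7² = 100 = 10² ⇒ 149 = 7² + 10².
  Combine using the Brahmagupta–Fibonacci identity (a² + b²)(c² + d²) = (ac − bd)² + (ad + bc)² = (ac + bd)² + (ad − bc)²:
  97 · 149 = 14453: from (4² + 9²)(7² + 10²), take (4·7 − 9·10, 4·10 + 9·7) = (28 − 90, 40 + 63) = (-62, 103); dropping signs (only squares matter) gives (62, 103); check 62² + 103² = 3844 + 10609 = 14453 ✓.
Step 4: Order so x ≤ y and verify: 62² + 103² = 3844 + 10609 = 14453 = n. ✓

n = 14453 = 62² + 103² (one valid representation with x ≤ y).


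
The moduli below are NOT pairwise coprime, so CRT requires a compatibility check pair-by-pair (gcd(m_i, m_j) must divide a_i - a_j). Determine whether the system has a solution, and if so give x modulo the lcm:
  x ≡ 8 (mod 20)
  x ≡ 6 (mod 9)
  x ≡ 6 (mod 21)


Moduli 20, 9, 21 are not pairwise coprime, so CRT works modulo lcm(m_i) when all pairwise compatibility conditions hold.
Pairwise compatibility: gcd(m_i, m_j) must divide a_i - a_j for every pair.
Merge one congruence at a time:
  Start: x ≡ 8 (mod 20).
  Combine with x ≡ 6 (mod 9): gcd(20, 9) = 1; 6 - 8 = -2, which IS divisible by 1, so compatible.
    Write x = 8 + 20·t and substitute into x ≡ 6 (mod 9): 20·t ≡ 6 − 8 = -2 (mod 9).
    Reduce coefficients mod 9: 2·t ≡ 7 (mod 9).
    The inverse of 2 mod 9 is 5 (since 2·5 = 10 = 1·9 + 1), so t ≡ 5·7 = 35 ≡ 8 (mod 9).
    Then x = 8 + 20·8 = 168, valid modulo lcm(20, 9) = 180: x ≡ 168 (mod 180).
  Combine with x ≡ 6 (mod 21): gcd(180, 21) = 3; 6 - 168 = -162, which IS divisible by 3, so compatible.
    Write x = 168 + 180·t and substitute into x ≡ 6 (mod 21): 180·t ≡ 6 − 168 = -162 (mod 21).
    Divide the congruence (and modulus) by g = 3: 60·t ≡ -54 (mod 7).
    Reduce coefficients mod 7: 4·t ≡ 2 (mod 7).
    The inverse of 4 mod 7 is 2 (since 4·2 = 8 = 1·7 + 1), so t ≡ 2·2 = 4 ≡ 4 (mod 7).
    Then x = 168 + 180·4 = 888, valid modulo lcm(180, 21) = 1260: x ≡ 888 (mod 1260).
Verify: 888 mod 20 = 8, 888 mod 9 = 6, 888 mod 21 = 6.

x ≡ 888 (mod 1260).
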